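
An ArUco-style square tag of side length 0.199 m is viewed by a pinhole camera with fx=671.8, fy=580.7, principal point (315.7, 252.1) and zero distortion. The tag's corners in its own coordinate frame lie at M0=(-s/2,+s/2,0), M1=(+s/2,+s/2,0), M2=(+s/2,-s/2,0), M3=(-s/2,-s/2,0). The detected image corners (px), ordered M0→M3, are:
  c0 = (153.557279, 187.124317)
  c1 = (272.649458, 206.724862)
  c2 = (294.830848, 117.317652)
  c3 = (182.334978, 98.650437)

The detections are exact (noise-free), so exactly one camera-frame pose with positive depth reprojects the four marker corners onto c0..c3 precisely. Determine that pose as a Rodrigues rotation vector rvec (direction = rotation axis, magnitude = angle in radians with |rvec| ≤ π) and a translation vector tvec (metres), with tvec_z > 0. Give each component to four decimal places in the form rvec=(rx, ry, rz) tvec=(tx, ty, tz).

rvec=(-0.3273, -0.0404, 0.1842) tvec=(-0.1513, -0.1975, 1.1366)

Intrinsics K: fx=671.8, fy=580.7, cx=315.7, cy=252.1
Marker side s = 0.199 m; corners in marker frame (Z=0):
  M0 = (-0.0995, +0.0995, 0)
  M1 = (+0.0995, +0.0995, 0)
  M2 = (+0.0995, -0.0995, 0)
  M3 = (-0.0995, -0.0995, 0)
Detected image corners:
  c0 = (153.557279, 187.124317) px
  c1 = (272.649458, 206.724862) px
  c2 = (294.830848, 117.317652) px
  c3 = (182.334978, 98.650437) px
Planar DLT: solve 8×8 A·h = b for H (H[2,2]=1):
  H  [+583.31902 -192.25405 +226.25233]
  H  [+97.37212 +403.58119 +151.20394]
  H  [+0.00845 -0.28440 +1.00000]
B = K⁻¹H; ‖b₁‖=0.879786, ‖b₂‖=0.879786; λ = 2/(‖b₁‖+‖b₂‖) = 1.136640, sign → tz>0 ⇒ λ=+1.136640
r₁ = λ·B[:,0] = (+0.98242,+0.18642,+0.00961); r₂ = λ·B[:,1] = (-0.17337,+0.93029,-0.32326)
r₃ = r₁×r₂ = (-0.06920,+0.31591,+0.94626); SVD([r₁ r₂ r₃]) → R = UVᵀ:
  R  [+0.98242 -0.17337 -0.06920]
  R  [+0.18642 +0.93029 +0.31591]
  R  [+0.00961 -0.32326 +0.94626]
t = (-0.15134, -0.19749, +1.13664) m
tr R = 2.858976; θ = arccos((tr R − 1)/2) = 0.377774 rad = 21.645°
axis k = ((R−Rᵀ)₃₂, (R−Rᵀ)₁₃, (R−Rᵀ)₂₁) / (2 sinθ) = (-0.866440, -0.106824, +0.487719)
rvec = θ·k = (-0.327318, -0.040355, +0.184248)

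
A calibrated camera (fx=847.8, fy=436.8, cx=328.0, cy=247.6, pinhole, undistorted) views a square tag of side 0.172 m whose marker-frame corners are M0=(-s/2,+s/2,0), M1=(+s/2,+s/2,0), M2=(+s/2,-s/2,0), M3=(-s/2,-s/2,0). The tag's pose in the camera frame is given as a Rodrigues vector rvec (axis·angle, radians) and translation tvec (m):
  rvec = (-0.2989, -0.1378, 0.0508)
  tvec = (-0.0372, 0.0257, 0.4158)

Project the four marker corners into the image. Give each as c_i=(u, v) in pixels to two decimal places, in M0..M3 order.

c0=(49.01, 364.77) c1=(423.81, 371.51) c2=(422.49, 198.99) c3=(92.09, 184.24)

Intrinsics K: fx=847.8, fy=436.8, cx=328.0, cy=247.6
Marker side s = 0.172 m; corners in marker frame (Z=0):
  M0 = (-0.0860, +0.0860, 0)
  M1 = (+0.0860, +0.0860, 0)
  M2 = (+0.0860, -0.0860, 0)
  M3 = (-0.0860, -0.0860, 0)
rvec = (-0.2989, -0.1378, 0.0508), |rvec| = θ = 0.33303 rad = 19.081°
Rodrigues: sinθ=0.32691, 1−cosθ=0.05494; R = I + sinθ·[k]× + (1−cosθ)·[k]×²:
    [+0.98931 -0.02946 -0.14279]
    [+0.07027 +0.95446 +0.28994]
    [+0.12774 -0.29687 +0.94633]
t = (-0.0372, 0.0257, 0.4158) m
M0: Pc = R·M0+t = (-0.12481, +0.10174, +0.37928); u = 847.8·(-0.12481)/0.37928 + 328.0 = 49.0052, v = 436.8·(+0.10174)/0.37928 + 247.6 = 364.7691
M1: Pc = R·M1+t = (+0.04535, +0.11383, +0.40125); u = 847.8·(+0.04535)/0.40125 + 328.0 = 423.8131, v = 436.8·(+0.11383)/0.40125 + 247.6 = 371.5104
M2: Pc = R·M2+t = (+0.05041, -0.05034, +0.45232); u = 847.8·(+0.05041)/0.45232 + 328.0 = 422.4948, v = 436.8·(-0.05034)/0.45232 + 247.6 = 198.9865
M3: Pc = R·M3+t = (-0.11975, -0.06243, +0.43035); u = 847.8·(-0.11975)/0.43035 + 328.0 = 92.0921, v = 436.8·(-0.06243)/0.43035 + 247.6 = 184.2366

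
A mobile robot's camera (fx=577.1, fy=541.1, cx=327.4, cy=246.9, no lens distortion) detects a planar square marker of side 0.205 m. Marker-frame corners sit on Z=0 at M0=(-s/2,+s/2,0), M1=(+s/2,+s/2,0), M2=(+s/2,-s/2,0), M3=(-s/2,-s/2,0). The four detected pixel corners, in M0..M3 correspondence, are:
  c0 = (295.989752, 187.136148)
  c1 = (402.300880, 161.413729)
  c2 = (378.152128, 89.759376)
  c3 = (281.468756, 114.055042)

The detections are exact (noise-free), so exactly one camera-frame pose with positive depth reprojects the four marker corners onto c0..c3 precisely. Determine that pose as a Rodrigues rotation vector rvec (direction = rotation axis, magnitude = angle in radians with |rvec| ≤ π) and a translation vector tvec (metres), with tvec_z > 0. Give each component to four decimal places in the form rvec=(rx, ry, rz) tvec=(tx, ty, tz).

Intrinsics K: fx=577.1, fy=541.1, cx=327.4, cy=246.9
Marker side s = 0.205 m; corners in marker frame (Z=0):
  M0 = (-0.1025, +0.1025, 0)
  M1 = (+0.1025, +0.1025, 0)
  M2 = (+0.1025, -0.1025, 0)
  M3 = (-0.1025, -0.1025, 0)
Detected image corners:
  c0 = (295.989752, 187.136148) px
  c1 = (402.300880, 161.413729) px
  c2 = (378.152128, 89.759376) px
  c3 = (281.468756, 114.055042) px
Planar DLT: solve 8×8 A·h = b for H (H[2,2]=1):
  H  [+473.72192 -59.04306 +338.71960]
  H  [-130.09200 +290.71039 +136.49382]
  H  [-0.05980 -0.45133 +1.00000]
B = K⁻¹H; ‖b₁‖=0.882990, ‖b₂‖=0.882990; λ = 2/(‖b₁‖+‖b₂‖) = 1.132516, sign → tz>0 ⇒ λ=+1.132516
r₁ = λ·B[:,0] = (+0.96806,-0.24138,-0.06772); r₂ = λ·B[:,1] = (+0.17411,+0.84168,-0.51114)
r₃ = r₁×r₂ = (+0.18038,+0.48302,+0.85683); SVD([r₁ r₂ r₃]) → R = UVᵀ:
  R  [+0.96806 +0.17411 +0.18038]
  R  [-0.24138 +0.84168 +0.48302]
  R  [-0.06772 -0.51114 +0.85683]
t = (+0.02221, -0.23108, +1.13252) m
tr R = 2.666574; θ = arccos((tr R − 1)/2) = 0.585770 rad = 33.562°
axis k = ((R−Rᵀ)₃₂, (R−Rᵀ)₁₃, (R−Rᵀ)₂₁) / (2 sinθ) = (-0.899134, +0.224388, -0.375776)
rvec = θ·k = (-0.526685, +0.131440, -0.220118)

rvec=(-0.5267, 0.1314, -0.2201) tvec=(0.0222, -0.2311, 1.1325)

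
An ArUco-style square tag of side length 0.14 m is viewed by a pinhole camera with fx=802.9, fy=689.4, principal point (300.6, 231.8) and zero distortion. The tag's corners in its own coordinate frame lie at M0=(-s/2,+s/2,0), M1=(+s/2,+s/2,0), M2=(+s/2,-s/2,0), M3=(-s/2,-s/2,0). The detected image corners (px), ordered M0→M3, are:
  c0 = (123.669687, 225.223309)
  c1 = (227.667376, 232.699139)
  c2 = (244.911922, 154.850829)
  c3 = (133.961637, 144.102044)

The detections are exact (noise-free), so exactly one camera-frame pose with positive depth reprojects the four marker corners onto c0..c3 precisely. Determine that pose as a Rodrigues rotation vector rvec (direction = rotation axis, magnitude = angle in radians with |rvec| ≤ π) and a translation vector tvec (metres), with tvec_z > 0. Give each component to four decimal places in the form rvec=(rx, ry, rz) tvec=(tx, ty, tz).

rvec=(0.5700, -0.2211, 0.1540) tvec=(-0.1533, -0.0626, 1.0487)

Intrinsics K: fx=802.9, fy=689.4, cx=300.6, cy=231.8
Marker side s = 0.14 m; corners in marker frame (Z=0):
  M0 = (-0.0700, +0.0700, 0)
  M1 = (+0.0700, +0.0700, 0)
  M2 = (+0.0700, -0.0700, 0)
  M3 = (-0.0700, -0.0700, 0)
Detected image corners:
  c0 = (123.669687, 225.223309) px
  c1 = (227.667376, 232.699139) px
  c2 = (244.911922, 154.850829) px
  c3 = (133.961637, 144.102044) px
Planar DLT: solve 8×8 A·h = b for H (H[2,2]=1):
  H  [+810.20041 -8.84612 +183.20929]
  H  [+109.65433 +660.74887 +190.66481]
  H  [+0.23766 +0.49252 +1.00000]
B = K⁻¹H; ‖b₁‖=0.953602, ‖b₂‖=0.953602; λ = 2/(‖b₁‖+‖b₂‖) = 1.048655, sign → tz>0 ⇒ λ=+1.048655
r₁ = λ·B[:,0] = (+0.96488,+0.08300,+0.24922); r₂ = λ·B[:,1] = (-0.20492,+0.83141,+0.51649)
r₃ = r₁×r₂ = (-0.16434,-0.54942,+0.81922); SVD([r₁ r₂ r₃]) → R = UVᵀ:
  R  [+0.96488 -0.20492 -0.16434]
  R  [+0.08300 +0.83141 -0.54942]
  R  [+0.24922 +0.51649 +0.81922]
t = (-0.15332, -0.06257, +1.04866) m
tr R = 2.615520; θ = arccos((tr R − 1)/2) = 0.630454 rad = 36.122°
axis k = ((R−Rᵀ)₃₂, (R−Rᵀ)₁₃, (R−Rᵀ)₂₁) / (2 sinθ) = (+0.904062, -0.350764, +0.244205)
rvec = θ·k = (+0.569969, -0.221141, +0.153960)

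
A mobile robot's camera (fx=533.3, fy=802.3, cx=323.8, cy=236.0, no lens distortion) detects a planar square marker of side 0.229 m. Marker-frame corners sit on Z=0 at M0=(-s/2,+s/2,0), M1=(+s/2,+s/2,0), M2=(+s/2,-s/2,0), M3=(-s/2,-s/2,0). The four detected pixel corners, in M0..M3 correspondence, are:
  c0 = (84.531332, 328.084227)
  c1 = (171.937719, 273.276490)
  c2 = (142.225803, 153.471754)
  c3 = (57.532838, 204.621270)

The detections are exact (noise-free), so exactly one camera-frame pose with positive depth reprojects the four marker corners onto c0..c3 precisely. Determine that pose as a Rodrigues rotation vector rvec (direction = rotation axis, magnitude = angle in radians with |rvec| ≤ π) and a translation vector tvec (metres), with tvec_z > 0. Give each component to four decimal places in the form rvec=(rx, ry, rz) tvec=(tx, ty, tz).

rvec=(-0.2299, -0.0396, -0.4078) tvec=(-0.5307, 0.0043, 1.3497)

Intrinsics K: fx=533.3, fy=802.3, cx=323.8, cy=236.0
Marker side s = 0.229 m; corners in marker frame (Z=0):
  M0 = (-0.1145, +0.1145, 0)
  M1 = (+0.1145, +0.1145, 0)
  M2 = (+0.1145, -0.1145, 0)
  M3 = (-0.1145, -0.1145, 0)
Detected image corners:
  c0 = (84.531332, 328.084227) px
  c1 = (171.937719, 273.276490) px
  c2 = (142.225803, 153.471754) px
  c3 = (57.532838, 204.621270) px
Planar DLT: solve 8×8 A·h = b for H (H[2,2]=1):
  H  [+382.77284 +105.81326 +114.10743]
  H  [-216.23494 +493.13372 +238.57210]
  H  [+0.06240 -0.15826 +1.00000]
B = K⁻¹H; ‖b₁‖=0.740925, ‖b₂‖=0.740925; λ = 2/(‖b₁‖+‖b₂‖) = 1.349665, sign → tz>0 ⇒ λ=+1.349665
r₁ = λ·B[:,0] = (+0.91758,-0.38853,+0.08422); r₂ = λ·B[:,1] = (+0.39748,+0.89240,-0.21360)
r₃ = r₁×r₂ = (+0.00783,+0.22947,+0.97328); SVD([r₁ r₂ r₃]) → R = UVᵀ:
  R  [+0.91758 +0.39748 +0.00783]
  R  [-0.38853 +0.89240 +0.22947]
  R  [+0.08422 -0.21360 +0.97328]
t = (-0.53069, +0.00433, +1.34966) m
tr R = 2.783264; θ = arccos((tr R − 1)/2) = 0.469859 rad = 26.921°
axis k = ((R−Rᵀ)₃₂, (R−Rᵀ)₁₃, (R−Rᵀ)₂₁) / (2 sinθ) = (-0.489302, -0.084361, -0.868025)
rvec = θ·k = (-0.229903, -0.039638, -0.407849)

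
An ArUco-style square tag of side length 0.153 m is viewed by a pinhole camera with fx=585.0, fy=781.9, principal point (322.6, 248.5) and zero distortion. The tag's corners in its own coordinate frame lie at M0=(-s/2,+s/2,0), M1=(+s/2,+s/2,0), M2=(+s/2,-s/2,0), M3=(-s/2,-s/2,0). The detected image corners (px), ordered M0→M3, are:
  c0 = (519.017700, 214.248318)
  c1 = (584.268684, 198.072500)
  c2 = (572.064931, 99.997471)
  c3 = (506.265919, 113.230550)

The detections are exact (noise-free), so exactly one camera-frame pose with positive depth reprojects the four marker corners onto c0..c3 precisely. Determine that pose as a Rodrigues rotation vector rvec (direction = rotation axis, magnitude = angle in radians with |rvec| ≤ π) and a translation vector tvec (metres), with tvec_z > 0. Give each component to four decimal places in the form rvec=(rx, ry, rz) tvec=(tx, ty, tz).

rvec=(0.0001, -0.2357, -0.1757) tvec=(0.4529, -0.1398, 1.1865)

Intrinsics K: fx=585.0, fy=781.9, cx=322.6, cy=248.5
Marker side s = 0.153 m; corners in marker frame (Z=0):
  M0 = (-0.0765, +0.0765, 0)
  M1 = (+0.0765, +0.0765, 0)
  M2 = (+0.0765, -0.0765, 0)
  M3 = (-0.0765, -0.0765, 0)
Detected image corners:
  c0 = (519.017700, 214.248318) px
  c1 = (584.268684, 198.072500) px
  c2 = (572.064931, 99.997471) px
  c3 = (506.265919, 113.230550) px
Planar DLT: solve 8×8 A·h = b for H (H[2,2]=1):
  H  [+535.04480 +91.00768 +545.90329]
  H  [-65.50282 +653.20442 +156.34328]
  H  [+0.19578 +0.01738 +1.00000]
B = K⁻¹H; ‖b₁‖=0.842803, ‖b₂‖=0.842803; λ = 2/(‖b₁‖+‖b₂‖) = 1.186516, sign → tz>0 ⇒ λ=+1.186516
r₁ = λ·B[:,0] = (+0.95710,-0.17323,+0.23230); r₂ = λ·B[:,1] = (+0.17321,+0.98467,+0.02062)
r₃ = r₁×r₂ = (-0.23231,+0.02050,+0.97243); SVD([r₁ r₂ r₃]) → R = UVᵀ:
  R  [+0.95710 +0.17321 -0.23231]
  R  [-0.17323 +0.98467 +0.02050]
  R  [+0.23230 +0.02062 +0.97243]
t = (+0.45291, -0.13985, +1.18652) m
tr R = 2.914190; θ = arccos((tr R − 1)/2) = 0.293991 rad = 16.844°
axis k = ((R−Rᵀ)₃₂, (R−Rᵀ)₁₃, (R−Rᵀ)₂₁) / (2 sinθ) = (+0.000221, -0.801666, -0.597773)
rvec = θ·k = (+0.000065, -0.235682, -0.175739)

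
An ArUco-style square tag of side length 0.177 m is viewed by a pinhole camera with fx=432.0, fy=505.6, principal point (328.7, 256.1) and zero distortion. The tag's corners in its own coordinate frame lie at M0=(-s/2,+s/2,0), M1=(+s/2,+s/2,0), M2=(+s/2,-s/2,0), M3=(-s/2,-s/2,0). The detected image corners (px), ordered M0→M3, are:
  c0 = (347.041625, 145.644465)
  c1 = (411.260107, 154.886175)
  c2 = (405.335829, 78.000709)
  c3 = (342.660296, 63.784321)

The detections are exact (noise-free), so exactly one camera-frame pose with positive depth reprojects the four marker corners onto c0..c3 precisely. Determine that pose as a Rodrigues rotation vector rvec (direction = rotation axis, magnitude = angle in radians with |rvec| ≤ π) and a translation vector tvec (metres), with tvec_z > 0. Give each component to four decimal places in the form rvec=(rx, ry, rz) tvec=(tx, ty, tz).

rvec=(-0.1861, -0.4111, -0.0145) tvec=(0.1191, -0.3036, 1.0519)

Intrinsics K: fx=432.0, fy=505.6, cx=328.7, cy=256.1
Marker side s = 0.177 m; corners in marker frame (Z=0):
  M0 = (-0.0885, +0.0885, 0)
  M1 = (+0.0885, +0.0885, 0)
  M2 = (+0.0885, -0.0885, 0)
  M3 = (-0.0885, -0.0885, 0)
Detected image corners:
  c0 = (347.041625, 145.644465) px
  c1 = (411.260107, 154.886175) px
  c2 = (405.335829, 78.000709) px
  c3 = (342.660296, 63.784321) px
Planar DLT: solve 8×8 A·h = b for H (H[2,2]=1):
  H  [+501.09413 -34.07033 +377.60002]
  H  [+108.37838 +429.36663 +110.18494]
  H  [+0.37895 -0.16817 +1.00000]
B = K⁻¹H; ‖b₁‖=0.950685, ‖b₂‖=0.950685; λ = 2/(‖b₁‖+‖b₂‖) = 1.051873, sign → tz>0 ⇒ λ=+1.051873
r₁ = λ·B[:,0] = (+0.91682,+0.02357,+0.39860); r₂ = λ·B[:,1] = (+0.05164,+0.98287,-0.17689)
r₃ = r₁×r₂ = (-0.39595,+0.18276,+0.89990); SVD([r₁ r₂ r₃]) → R = UVᵀ:
  R  [+0.91682 +0.05164 -0.39595]
  R  [+0.02357 +0.98287 +0.18276]
  R  [+0.39860 -0.17689 +0.89990]
t = (+0.11907, -0.30357, +1.05187) m
tr R = 2.799598; θ = arccos((tr R − 1)/2) = 0.451488 rad = 25.868°
axis k = ((R−Rᵀ)₃₂, (R−Rᵀ)₁₃, (R−Rᵀ)₂₁) / (2 sinθ) = (-0.412160, -0.910544, -0.032162)
rvec = θ·k = (-0.186085, -0.411099, -0.014521)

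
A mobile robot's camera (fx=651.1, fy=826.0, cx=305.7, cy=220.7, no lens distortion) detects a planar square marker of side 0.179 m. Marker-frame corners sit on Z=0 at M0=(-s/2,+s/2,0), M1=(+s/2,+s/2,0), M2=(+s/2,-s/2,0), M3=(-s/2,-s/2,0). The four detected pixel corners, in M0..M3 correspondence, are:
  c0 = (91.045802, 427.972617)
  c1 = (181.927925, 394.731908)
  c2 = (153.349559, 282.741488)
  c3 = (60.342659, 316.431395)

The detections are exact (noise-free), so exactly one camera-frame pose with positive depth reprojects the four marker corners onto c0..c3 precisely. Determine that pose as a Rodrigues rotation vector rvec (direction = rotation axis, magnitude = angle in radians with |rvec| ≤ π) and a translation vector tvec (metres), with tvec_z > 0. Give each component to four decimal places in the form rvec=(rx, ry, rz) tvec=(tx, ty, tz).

rvec=(0.1495, -0.0392, -0.2760) tvec=(-0.3459, 0.2008, 1.2254)

Intrinsics K: fx=651.1, fy=826.0, cx=305.7, cy=220.7
Marker side s = 0.179 m; corners in marker frame (Z=0):
  M0 = (-0.0895, +0.0895, 0)
  M1 = (+0.0895, +0.0895, 0)
  M2 = (+0.0895, -0.0895, 0)
  M3 = (-0.0895, -0.0895, 0)
Detected image corners:
  c0 = (91.045802, 427.972617) px
  c1 = (181.927925, 394.731908) px
  c2 = (153.349559, 282.741488) px
  c3 = (60.342659, 316.431395) px
Planar DLT: solve 8×8 A·h = b for H (H[2,2]=1):
  H  [+515.38829 +180.71082 +121.89221]
  H  [-181.69034 +668.59033 +356.06911]
  H  [+0.01478 +0.12434 +1.00000]
B = K⁻¹H; ‖b₁‖=0.816085, ‖b₂‖=0.816085; λ = 2/(‖b₁‖+‖b₂‖) = 1.225362, sign → tz>0 ⇒ λ=+1.225362
r₁ = λ·B[:,0] = (+0.96145,-0.27437,+0.01811); r₂ = λ·B[:,1] = (+0.26856,+0.95114,+0.15236)
r₃ = r₁×r₂ = (-0.05903,-0.14162,+0.98816); SVD([r₁ r₂ r₃]) → R = UVᵀ:
  R  [+0.96145 +0.26856 -0.05903]
  R  [-0.27437 +0.95114 -0.14162]
  R  [+0.01811 +0.15236 +0.98816]
t = (-0.34592, +0.20082, +1.22536) m
tr R = 2.900749; θ = arccos((tr R − 1)/2) = 0.316359 rad = 18.126°
axis k = ((R−Rᵀ)₃₂, (R−Rᵀ)₁₃, (R−Rᵀ)₂₁) / (2 sinθ) = (+0.472479, -0.123965, -0.872581)
rvec = θ·k = (+0.149473, -0.039217, -0.276049)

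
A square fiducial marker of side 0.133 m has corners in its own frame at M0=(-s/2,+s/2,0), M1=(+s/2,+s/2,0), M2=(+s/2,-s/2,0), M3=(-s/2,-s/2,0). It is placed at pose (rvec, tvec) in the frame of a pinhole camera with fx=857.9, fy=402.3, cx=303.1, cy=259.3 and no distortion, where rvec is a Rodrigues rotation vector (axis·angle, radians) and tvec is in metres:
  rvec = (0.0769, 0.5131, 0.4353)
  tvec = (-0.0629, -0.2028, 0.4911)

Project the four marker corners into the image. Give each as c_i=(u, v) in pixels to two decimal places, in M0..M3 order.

c0=(77.26, 130.65) c1=(236.99, 161.80) c2=(331.08, 48.61) c3=(152.65, 29.55)

Intrinsics K: fx=857.9, fy=402.3, cx=303.1, cy=259.3
Marker side s = 0.133 m; corners in marker frame (Z=0):
  M0 = (-0.0665, +0.0665, 0)
  M1 = (+0.0665, +0.0665, 0)
  M2 = (+0.0665, -0.0665, 0)
  M3 = (-0.0665, -0.0665, 0)
rvec = (0.0769, 0.5131, 0.4353), |rvec| = θ = 0.67725 rad = 38.804°
Rodrigues: sinθ=0.62665, 1−cosθ=0.22070; R = I + sinθ·[k]× + (1−cosθ)·[k]×²:
    [+0.78214 -0.38379 +0.49087]
    [+0.42176 +0.90598 +0.03632]
    [-0.45866 +0.17863 +0.87047]
t = (-0.0629, -0.2028, 0.4911) m
M0: Pc = R·M0+t = (-0.14043, -0.17060, +0.53348); u = 857.9·(-0.14043)/0.53348 + 303.1 = 77.2639, v = 402.3·(-0.17060)/0.53348 + 259.3 = 130.6497
M1: Pc = R·M1+t = (-0.03641, -0.11451, +0.47248); u = 857.9·(-0.03641)/0.47248 + 303.1 = 236.9892, v = 402.3·(-0.11451)/0.47248 + 259.3 = 161.8025
M2: Pc = R·M2+t = (+0.01463, -0.23500, +0.44872); u = 857.9·(+0.01463)/0.44872 + 303.1 = 331.0797, v = 402.3·(-0.23500)/0.44872 + 259.3 = 48.6108
M3: Pc = R·M3+t = (-0.08939, -0.29109, +0.50972); u = 857.9·(-0.08939)/0.50972 + 303.1 = 152.6495, v = 402.3·(-0.29109)/0.50972 + 259.3 = 29.5523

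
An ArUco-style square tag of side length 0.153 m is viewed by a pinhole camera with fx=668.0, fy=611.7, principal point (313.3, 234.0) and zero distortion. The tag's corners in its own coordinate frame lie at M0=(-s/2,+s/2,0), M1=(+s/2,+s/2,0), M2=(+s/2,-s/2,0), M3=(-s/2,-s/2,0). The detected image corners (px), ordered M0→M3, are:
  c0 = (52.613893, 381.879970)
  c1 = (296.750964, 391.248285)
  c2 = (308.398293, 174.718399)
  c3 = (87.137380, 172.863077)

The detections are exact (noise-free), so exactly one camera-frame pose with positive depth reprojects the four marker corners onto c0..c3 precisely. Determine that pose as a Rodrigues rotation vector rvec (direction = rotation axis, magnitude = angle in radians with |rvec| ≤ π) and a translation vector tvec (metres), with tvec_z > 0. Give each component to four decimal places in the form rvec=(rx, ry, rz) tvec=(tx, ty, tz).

Intrinsics K: fx=668.0, fy=611.7, cx=313.3, cy=234.0
Marker side s = 0.153 m; corners in marker frame (Z=0):
  M0 = (-0.0765, +0.0765, 0)
  M1 = (+0.0765, +0.0765, 0)
  M2 = (+0.0765, -0.0765, 0)
  M3 = (-0.0765, -0.0765, 0)
Detected image corners:
  c0 = (52.613893, 381.879970) px
  c1 = (296.750964, 391.248285) px
  c2 = (308.398293, 174.718399) px
  c3 = (87.137380, 172.863077) px
Planar DLT: solve 8×8 A·h = b for H (H[2,2]=1):
  H  [+1477.39493 -275.70133 +184.91285]
  H  [-24.32386 +1204.32299 +274.73012]
  H  [-0.21328 -0.66369 +1.00000]
B = K⁻¹H; ‖b₁‖=2.321894, ‖b₂‖=2.321894; λ = 2/(‖b₁‖+‖b₂‖) = 0.430683, sign → tz>0 ⇒ λ=+0.430683
r₁ = λ·B[:,0] = (+0.99561,+0.01801,-0.09186); r₂ = λ·B[:,1] = (-0.04369,+0.95728,-0.28584)
r₃ = r₁×r₂ = (+0.08278,+0.28860,+0.95386); SVD([r₁ r₂ r₃]) → R = UVᵀ:
  R  [+0.99561 -0.04369 +0.08278]
  R  [+0.01801 +0.95728 +0.28860]
  R  [-0.09186 -0.28584 +0.95386]
t = (-0.08278, +0.02868, +0.43068) m
tr R = 2.906754; θ = arccos((tr R − 1)/2) = 0.306561 rad = 17.565°
axis k = ((R−Rᵀ)₃₂, (R−Rᵀ)₁₃, (R−Rᵀ)₂₁) / (2 sinθ) = (-0.951750, +0.289345, +0.102232)
rvec = θ·k = (-0.291770, +0.088702, +0.031340)

rvec=(-0.2918, 0.0887, 0.0313) tvec=(-0.0828, 0.0287, 0.4307)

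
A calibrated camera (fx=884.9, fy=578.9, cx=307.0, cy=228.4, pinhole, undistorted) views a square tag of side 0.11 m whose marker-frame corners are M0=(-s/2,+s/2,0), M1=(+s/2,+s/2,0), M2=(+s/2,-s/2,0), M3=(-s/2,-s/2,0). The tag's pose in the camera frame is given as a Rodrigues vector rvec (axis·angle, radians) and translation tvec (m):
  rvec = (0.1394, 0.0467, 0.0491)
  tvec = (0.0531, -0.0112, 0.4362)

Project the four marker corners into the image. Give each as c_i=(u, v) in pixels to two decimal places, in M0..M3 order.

c0=(298.50, 280.72) c1=(518.37, 288.80) c2=(536.43, 143.18) c3=(308.51, 136.41)

Intrinsics K: fx=884.9, fy=578.9, cx=307.0, cy=228.4
Marker side s = 0.11 m; corners in marker frame (Z=0):
  M0 = (-0.0550, +0.0550, 0)
  M1 = (+0.0550, +0.0550, 0)
  M2 = (+0.0550, -0.0550, 0)
  M3 = (-0.0550, -0.0550, 0)
rvec = (0.1394, 0.0467, 0.0491), |rvec| = θ = 0.15500 rad = 8.881°
Rodrigues: sinθ=0.15438, 1−cosθ=0.01199; R = I + sinθ·[k]× + (1−cosθ)·[k]×²:
    [+0.99771 -0.04566 +0.04993]
    [+0.05215 +0.98910 -0.13770]
    [-0.04310 +0.13999 +0.98921]
t = (0.0531, -0.0112, 0.4362) m
M0: Pc = R·M0+t = (-0.00429, +0.04033, +0.44627); u = 884.9·(-0.00429)/0.44627 + 307.0 = 298.5033, v = 578.9·(+0.04033)/0.44627 + 228.4 = 280.7188
M1: Pc = R·M1+t = (+0.10546, +0.04607, +0.44153); u = 884.9·(+0.10546)/0.44153 + 307.0 = 518.3659, v = 578.9·(+0.04607)/0.44153 + 228.4 = 288.8021
M2: Pc = R·M2+t = (+0.11049, -0.06273, +0.42613); u = 884.9·(+0.11049)/0.42613 + 307.0 = 536.4326, v = 578.9·(-0.06273)/0.42613 + 228.4 = 143.1781
M3: Pc = R·M3+t = (+0.00074, -0.06847, +0.43087); u = 884.9·(+0.00074)/0.43087 + 307.0 = 308.5137, v = 578.9·(-0.06847)/0.43087 + 228.4 = 136.4081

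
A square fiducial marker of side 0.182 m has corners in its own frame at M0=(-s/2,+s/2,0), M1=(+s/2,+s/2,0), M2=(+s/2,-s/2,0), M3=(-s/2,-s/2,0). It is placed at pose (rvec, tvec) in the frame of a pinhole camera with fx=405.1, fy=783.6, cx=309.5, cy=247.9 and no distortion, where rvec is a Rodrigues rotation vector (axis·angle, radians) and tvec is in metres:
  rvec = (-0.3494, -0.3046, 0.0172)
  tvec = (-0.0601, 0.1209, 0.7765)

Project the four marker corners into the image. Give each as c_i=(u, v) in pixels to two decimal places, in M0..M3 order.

Intrinsics K: fx=405.1, fy=783.6, cx=309.5, cy=247.9
Marker side s = 0.182 m; corners in marker frame (Z=0):
  M0 = (-0.0910, +0.0910, 0)
  M1 = (+0.0910, +0.0910, 0)
  M2 = (+0.0910, -0.0910, 0)
  M3 = (-0.0910, -0.0910, 0)
rvec = (-0.3494, -0.3046, 0.0172), |rvec| = θ = 0.46385 rad = 26.577°
Rodrigues: sinθ=0.44740, 1−cosθ=0.10566; R = I + sinθ·[k]× + (1−cosθ)·[k]×²:
    [+0.95429 +0.03568 -0.29675]
    [+0.06886 +0.93990 +0.33443]
    [+0.29084 -0.33958 +0.89448]
t = (-0.0601, 0.1209, 0.7765) m
M0: Pc = R·M0+t = (-0.14369, +0.20017, +0.71913); u = 405.1·(-0.14369)/0.71913 + 309.5 = 228.5547, v = 783.6·(+0.20017)/0.71913 + 247.9 = 466.0094
M1: Pc = R·M1+t = (+0.02999, +0.21270, +0.77207); u = 405.1·(+0.02999)/0.77207 + 309.5 = 325.2341, v = 783.6·(+0.21270)/0.77207 + 247.9 = 463.7747
M2: Pc = R·M2+t = (+0.02349, +0.04163, +0.83387); u = 405.1·(+0.02349)/0.83387 + 309.5 = 320.9135, v = 783.6·(+0.04163)/0.83387 + 247.9 = 287.0250
M3: Pc = R·M3+t = (-0.15019, +0.02910, +0.78093); u = 405.1·(-0.15019)/0.78093 + 309.5 = 231.5924, v = 783.6·(+0.02910)/0.78093 + 247.9 = 277.1024

c0=(228.55, 466.01) c1=(325.23, 463.77) c2=(320.91, 287.03) c3=(231.59, 277.10)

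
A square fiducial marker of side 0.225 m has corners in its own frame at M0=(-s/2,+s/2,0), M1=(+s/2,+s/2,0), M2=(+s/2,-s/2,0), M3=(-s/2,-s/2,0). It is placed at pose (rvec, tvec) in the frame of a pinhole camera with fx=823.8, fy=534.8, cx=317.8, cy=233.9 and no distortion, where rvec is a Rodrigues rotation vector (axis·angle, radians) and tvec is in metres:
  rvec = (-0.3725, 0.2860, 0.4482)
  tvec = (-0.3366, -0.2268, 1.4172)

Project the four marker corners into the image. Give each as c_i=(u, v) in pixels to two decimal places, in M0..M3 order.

c0=(36.39, 168.59) c1=(138.98, 197.52) c2=(208.73, 127.83) c3=(106.90, 103.81)

Intrinsics K: fx=823.8, fy=534.8, cx=317.8, cy=233.9
Marker side s = 0.225 m; corners in marker frame (Z=0):
  M0 = (-0.1125, +0.1125, 0)
  M1 = (+0.1125, +0.1125, 0)
  M2 = (+0.1125, -0.1125, 0)
  M3 = (-0.1125, -0.1125, 0)
rvec = (-0.3725, 0.2860, 0.4482), |rvec| = θ = 0.64918 rad = 37.195°
Rodrigues: sinθ=0.60453, 1−cosθ=0.20342; R = I + sinθ·[k]× + (1−cosθ)·[k]×²:
    [+0.86355 -0.46880 +0.18574]
    [+0.36595 +0.83606 +0.40875]
    [-0.34692 -0.28501 +0.89354]
t = (-0.3366, -0.2268, 1.4172) m
M0: Pc = R·M0+t = (-0.48649, -0.17391, +1.42416); u = 823.8·(-0.48649)/1.42416 + 317.8 = 36.3928, v = 534.8·(-0.17391)/1.42416 + 233.9 = 168.5925
M1: Pc = R·M1+t = (-0.29219, -0.09157, +1.34611); u = 823.8·(-0.29219)/1.34611 + 317.8 = 138.9838, v = 534.8·(-0.09157)/1.34611 + 233.9 = 197.5185
M2: Pc = R·M2+t = (-0.18671, -0.27969, +1.41024); u = 823.8·(-0.18671)/1.41024 + 317.8 = 208.7317, v = 534.8·(-0.27969)/1.41024 + 233.9 = 127.8349
M3: Pc = R·M3+t = (-0.38101, -0.36203, +1.48829); u = 823.8·(-0.38101)/1.48829 + 317.8 = 106.9031, v = 534.8·(-0.36203)/1.48829 + 233.9 = 103.8100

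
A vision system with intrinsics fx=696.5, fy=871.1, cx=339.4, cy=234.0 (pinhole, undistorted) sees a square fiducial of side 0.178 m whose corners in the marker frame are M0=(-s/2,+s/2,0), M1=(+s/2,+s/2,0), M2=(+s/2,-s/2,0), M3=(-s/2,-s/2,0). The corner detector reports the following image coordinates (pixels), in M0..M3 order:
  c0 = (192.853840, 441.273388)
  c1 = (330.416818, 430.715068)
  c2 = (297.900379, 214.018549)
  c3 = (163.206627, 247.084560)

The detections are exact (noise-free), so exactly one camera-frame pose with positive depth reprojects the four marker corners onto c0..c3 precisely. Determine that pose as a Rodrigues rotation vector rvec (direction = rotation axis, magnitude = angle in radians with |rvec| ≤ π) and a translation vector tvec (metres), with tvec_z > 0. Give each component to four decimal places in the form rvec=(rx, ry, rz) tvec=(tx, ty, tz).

Intrinsics K: fx=696.5, fy=871.1, cx=339.4, cy=234.0
Marker side s = 0.178 m; corners in marker frame (Z=0):
  M0 = (-0.0890, +0.0890, 0)
  M1 = (+0.0890, +0.0890, 0)
  M2 = (+0.0890, -0.0890, 0)
  M3 = (-0.0890, -0.0890, 0)
Detected image corners:
  c0 = (192.853840, 441.273388) px
  c1 = (330.416818, 430.715068) px
  c2 = (297.900379, 214.018549) px
  c3 = (163.206627, 247.084560) px
Planar DLT: solve 8×8 A·h = b for H (H[2,2]=1):
  H  [+613.87748 +179.49212 +242.40972]
  H  [-326.78032 +1157.91971 +334.06553]
  H  [-0.61320 +0.02160 +1.00000]
B = K⁻¹H; ‖b₁‖=1.346518, ‖b₂‖=1.346518; λ = 2/(‖b₁‖+‖b₂‖) = 0.742656, sign → tz>0 ⇒ λ=+0.742656
r₁ = λ·B[:,0] = (+0.87647,-0.15627,-0.45539); r₂ = λ·B[:,1] = (+0.18357,+0.98288,+0.01604)
r₃ = r₁×r₂ = (+0.44509,-0.09766,+0.89015); SVD([r₁ r₂ r₃]) → R = UVᵀ:
  R  [+0.87647 +0.18357 +0.44509]
  R  [-0.15627 +0.98288 -0.09766]
  R  [-0.45539 +0.01604 +0.89015]
t = (-0.10342, +0.08531, +0.74266) m
tr R = 2.749490; θ = arccos((tr R − 1)/2) = 0.505887 rad = 28.985°
axis k = ((R−Rᵀ)₃₂, (R−Rᵀ)₁₃, (R−Rᵀ)₂₁) / (2 sinθ) = (+0.117311, +0.929131, -0.350648)
rvec = θ·k = (+0.059346, +0.470035, -0.177388)

rvec=(0.0593, 0.4700, -0.1774) tvec=(-0.1034, 0.0853, 0.7427)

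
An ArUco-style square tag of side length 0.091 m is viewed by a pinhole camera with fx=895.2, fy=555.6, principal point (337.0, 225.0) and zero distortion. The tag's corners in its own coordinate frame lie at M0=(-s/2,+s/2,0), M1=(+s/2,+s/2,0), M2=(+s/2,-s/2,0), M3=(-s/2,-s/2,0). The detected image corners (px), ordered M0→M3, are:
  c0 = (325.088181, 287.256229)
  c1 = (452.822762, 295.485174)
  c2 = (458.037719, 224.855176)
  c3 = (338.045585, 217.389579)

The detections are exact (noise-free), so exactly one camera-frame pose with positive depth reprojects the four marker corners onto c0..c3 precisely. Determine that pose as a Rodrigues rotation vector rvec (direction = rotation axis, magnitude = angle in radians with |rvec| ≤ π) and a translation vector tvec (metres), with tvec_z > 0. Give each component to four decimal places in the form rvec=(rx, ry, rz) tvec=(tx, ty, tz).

Intrinsics K: fx=895.2, fy=555.6, cx=337.0, cy=225.0
Marker side s = 0.091 m; corners in marker frame (Z=0):
  M0 = (-0.0455, +0.0455, 0)
  M1 = (+0.0455, +0.0455, 0)
  M2 = (+0.0455, -0.0455, 0)
  M3 = (-0.0455, -0.0455, 0)
Detected image corners:
  c0 = (325.088181, 287.256229) px
  c1 = (452.822762, 295.485174) px
  c2 = (458.037719, 224.855176) px
  c3 = (338.045585, 217.389579) px
Planar DLT: solve 8×8 A·h = b for H (H[2,2]=1):
  H  [+1343.14251 -371.44649 +393.52191]
  H  [+75.25456 +595.13985 +255.13625]
  H  [-0.04233 -0.69001 +1.00000]
B = K⁻¹H; ‖b₁‖=1.524565, ‖b₂‖=1.524565; λ = 2/(‖b₁‖+‖b₂‖) = 0.655925, sign → tz>0 ⇒ λ=+0.655925
r₁ = λ·B[:,0] = (+0.99459,+0.10009,-0.02777); r₂ = λ·B[:,1] = (-0.10178,+0.88589,-0.45259)
r₃ = r₁×r₂ = (-0.02070,+0.45297,+0.89129); SVD([r₁ r₂ r₃]) → R = UVᵀ:
  R  [+0.99459 -0.10178 -0.02070]
  R  [+0.10009 +0.88589 +0.45297]
  R  [-0.02777 -0.45259 +0.89129]
t = (+0.04141, +0.03558, +0.65592) m
tr R = 2.771766; θ = arccos((tr R − 1)/2) = 0.482403 rad = 27.640°
axis k = ((R−Rᵀ)₃₂, (R−Rᵀ)₁₃, (R−Rᵀ)₂₁) / (2 sinθ) = (-0.976013, +0.007616, +0.217578)
rvec = θ·k = (-0.470831, +0.003674, +0.104960)

rvec=(-0.4708, 0.0037, 0.1050) tvec=(0.0414, 0.0356, 0.6559)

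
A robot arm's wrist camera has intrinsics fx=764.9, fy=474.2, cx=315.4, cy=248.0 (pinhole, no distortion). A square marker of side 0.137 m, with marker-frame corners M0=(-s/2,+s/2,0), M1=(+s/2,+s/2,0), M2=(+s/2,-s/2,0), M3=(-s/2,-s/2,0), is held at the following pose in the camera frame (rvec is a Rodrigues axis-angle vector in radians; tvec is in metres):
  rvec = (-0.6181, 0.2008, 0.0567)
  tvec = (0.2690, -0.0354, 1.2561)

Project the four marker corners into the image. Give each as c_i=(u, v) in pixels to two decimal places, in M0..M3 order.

c0=(436.08, 256.03) c1=(524.15, 255.83) c2=(520.65, 214.08) c3=(437.90, 215.15)

Intrinsics K: fx=764.9, fy=474.2, cx=315.4, cy=248.0
Marker side s = 0.137 m; corners in marker frame (Z=0):
  M0 = (-0.0685, +0.0685, 0)
  M1 = (+0.0685, +0.0685, 0)
  M2 = (+0.0685, -0.0685, 0)
  M3 = (-0.0685, -0.0685, 0)
rvec = (-0.6181, 0.2008, 0.0567), |rvec| = θ = 0.65237 rad = 37.378°
Rodrigues: sinθ=0.60707, 1−cosθ=0.20535; R = I + sinθ·[k]× + (1−cosθ)·[k]×²:
    [+0.97899 -0.11265 +0.16995]
    [-0.00712 +0.81410 +0.58068]
    [-0.20377 -0.56969 +0.79620]
t = (0.2690, -0.0354, 1.2561) m
M0: Pc = R·M0+t = (+0.19422, +0.02085, +1.23103); u = 764.9·(+0.19422)/1.23103 + 315.4 = 436.0796, v = 474.2·(+0.02085)/1.23103 + 248.0 = 256.0331
M1: Pc = R·M1+t = (+0.32834, +0.01988, +1.20312); u = 764.9·(+0.32834)/1.20312 + 315.4 = 524.1498, v = 474.2·(+0.01988)/1.20312 + 248.0 = 255.8348
M2: Pc = R·M2+t = (+0.34378, -0.09165, +1.28117); u = 764.9·(+0.34378)/1.28117 + 315.4 = 520.6471, v = 474.2·(-0.09165)/1.28117 + 248.0 = 214.0759
M3: Pc = R·M3+t = (+0.20966, -0.09068, +1.30908); u = 764.9·(+0.20966)/1.30908 + 315.4 = 437.9023, v = 474.2·(-0.09068)/1.30908 + 248.0 = 215.1529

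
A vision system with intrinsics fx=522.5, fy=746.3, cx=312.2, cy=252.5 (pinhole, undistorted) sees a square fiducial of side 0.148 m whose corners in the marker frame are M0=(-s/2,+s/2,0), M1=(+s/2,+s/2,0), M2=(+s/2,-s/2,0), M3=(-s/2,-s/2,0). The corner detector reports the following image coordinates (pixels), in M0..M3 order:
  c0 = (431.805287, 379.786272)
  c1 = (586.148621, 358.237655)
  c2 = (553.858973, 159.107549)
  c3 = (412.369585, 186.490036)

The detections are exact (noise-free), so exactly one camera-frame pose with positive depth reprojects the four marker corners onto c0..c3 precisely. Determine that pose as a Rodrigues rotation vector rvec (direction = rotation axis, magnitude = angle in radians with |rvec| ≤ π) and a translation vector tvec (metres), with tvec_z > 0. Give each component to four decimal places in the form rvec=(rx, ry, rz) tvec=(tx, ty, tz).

Intrinsics K: fx=522.5, fy=746.3, cx=312.2, cy=252.5
Marker side s = 0.148 m; corners in marker frame (Z=0):
  M0 = (-0.0740, +0.0740, 0)
  M1 = (+0.0740, +0.0740, 0)
  M2 = (+0.0740, -0.0740, 0)
  M3 = (-0.0740, -0.0740, 0)
Detected image corners:
  c0 = (431.805287, 379.786272) px
  c1 = (586.148621, 358.237655) px
  c2 = (553.858973, 159.107549) px
  c3 = (412.369585, 186.490036) px
Planar DLT: solve 8×8 A·h = b for H (H[2,2]=1):
  H  [+864.63051 -94.10725 +494.06048]
  H  [-238.76829 +1179.01441 +267.22599]
  H  [-0.26826 -0.54026 +1.00000]
B = K⁻¹H; ‖b₁‖=1.849056, ‖b₂‖=1.849056; λ = 2/(‖b₁‖+‖b₂‖) = 0.540816, sign → tz>0 ⇒ λ=+0.540816
r₁ = λ·B[:,0] = (+0.98163,-0.12394,-0.14508); r₂ = λ·B[:,1] = (+0.07718,+0.95324,-0.29218)
r₃ = r₁×r₂ = (+0.17451,+0.27562,+0.94529); SVD([r₁ r₂ r₃]) → R = UVᵀ:
  R  [+0.98163 +0.07718 +0.17451]
  R  [-0.12394 +0.95324 +0.27562]
  R  [-0.14508 -0.29218 +0.94529]
t = (+0.18824, +0.01067, +0.54082) m
tr R = 2.880166; θ = arccos((tr R − 1)/2) = 0.347923 rad = 19.935°
axis k = ((R−Rᵀ)₃₂, (R−Rᵀ)₁₃, (R−Rᵀ)₂₁) / (2 sinθ) = (-0.832678, +0.468676, -0.294939)
rvec = θ·k = (-0.289708, +0.163063, -0.102616)

rvec=(-0.2897, 0.1631, -0.1026) tvec=(0.1882, 0.0107, 0.5408)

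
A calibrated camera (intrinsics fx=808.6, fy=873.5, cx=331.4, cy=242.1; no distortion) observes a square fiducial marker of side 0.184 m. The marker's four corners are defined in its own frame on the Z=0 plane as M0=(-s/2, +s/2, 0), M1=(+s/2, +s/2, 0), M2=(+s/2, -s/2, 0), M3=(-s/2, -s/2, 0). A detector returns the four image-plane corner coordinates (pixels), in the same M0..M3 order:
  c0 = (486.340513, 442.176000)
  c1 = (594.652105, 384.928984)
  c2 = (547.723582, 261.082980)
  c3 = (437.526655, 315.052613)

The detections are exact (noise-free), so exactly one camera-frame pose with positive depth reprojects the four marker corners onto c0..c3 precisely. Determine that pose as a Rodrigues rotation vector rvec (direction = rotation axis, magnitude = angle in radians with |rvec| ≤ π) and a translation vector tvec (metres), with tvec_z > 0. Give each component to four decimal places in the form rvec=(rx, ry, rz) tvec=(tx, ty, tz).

rvec=(-0.0054, -0.1856, -0.3977) tvec=(0.2706, 0.1461, 1.1764)

Intrinsics K: fx=808.6, fy=873.5, cx=331.4, cy=242.1
Marker side s = 0.184 m; corners in marker frame (Z=0):
  M0 = (-0.0920, +0.0920, 0)
  M1 = (+0.0920, +0.0920, 0)
  M2 = (+0.0920, -0.0920, 0)
  M3 = (-0.0920, -0.0920, 0)
Detected image corners:
  c0 = (486.340513, 442.176000) px
  c1 = (594.652105, 384.928984) px
  c2 = (547.723582, 261.082980) px
  c3 = (437.526655, 315.052613) px
Planar DLT: solve 8×8 A·h = b for H (H[2,2]=1):
  H  [+673.13917 +273.76188 +517.39125]
  H  [-248.33278 +691.13626 +350.56976]
  H  [+0.15367 +0.02645 +1.00000]
B = K⁻¹H; ‖b₁‖=0.850054, ‖b₂‖=0.850054; λ = 2/(‖b₁‖+‖b₂‖) = 1.176396, sign → tz>0 ⇒ λ=+1.176396
r₁ = λ·B[:,0] = (+0.90523,-0.38455,+0.18077); r₂ = λ·B[:,1] = (+0.38553,+0.92217,+0.03112)
r₃ = r₁×r₂ = (-0.17867,+0.04152,+0.98303); SVD([r₁ r₂ r₃]) → R = UVᵀ:
  R  [+0.90523 +0.38553 -0.17867]
  R  [-0.38455 +0.92217 +0.04152]
  R  [+0.18077 +0.03112 +0.98303]
t = (+0.27059, +0.14608, +1.17640) m
tr R = 2.810434; θ = arccos((tr R − 1)/2) = 0.438906 rad = 25.147°
axis k = ((R−Rᵀ)₃₂, (R−Rᵀ)₁₃, (R−Rᵀ)₂₁) / (2 sinθ) = (-0.012241, -0.422926, -0.906081)
rvec = θ·k = (-0.005373, -0.185625, -0.397685)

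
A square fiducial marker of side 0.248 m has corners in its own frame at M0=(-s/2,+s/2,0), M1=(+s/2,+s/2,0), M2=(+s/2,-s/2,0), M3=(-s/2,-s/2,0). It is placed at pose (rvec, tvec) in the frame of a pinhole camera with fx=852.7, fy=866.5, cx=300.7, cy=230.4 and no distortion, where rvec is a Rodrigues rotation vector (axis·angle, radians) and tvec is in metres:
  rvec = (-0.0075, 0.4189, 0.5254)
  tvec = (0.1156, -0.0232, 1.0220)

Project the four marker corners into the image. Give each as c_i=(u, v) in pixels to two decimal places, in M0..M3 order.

c0=(267.63, 249.73) c1=(432.25, 357.38) c2=(543.01, 166.81) c3=(364.45, 74.08)

Intrinsics K: fx=852.7, fy=866.5, cx=300.7, cy=230.4
Marker side s = 0.248 m; corners in marker frame (Z=0):
  M0 = (-0.1240, +0.1240, 0)
  M1 = (+0.1240, +0.1240, 0)
  M2 = (+0.1240, -0.1240, 0)
  M3 = (-0.1240, -0.1240, 0)
rvec = (-0.0075, 0.4189, 0.5254), |rvec| = θ = 0.67200 rad = 38.503°
Rodrigues: sinθ=0.62255, 1−cosθ=0.21742; R = I + sinθ·[k]× + (1−cosθ)·[k]×²:
    [+0.78261 -0.48825 +0.38618]
    [+0.48523 +0.86707 +0.11291]
    [-0.38997 +0.09902 +0.91549]
t = (0.1156, -0.0232, 1.0220) m
M0: Pc = R·M0+t = (-0.04199, +0.02415, +1.08263); u = 852.7·(-0.04199)/1.08263 + 300.7 = 267.6306, v = 866.5·(+0.02415)/1.08263 + 230.4 = 249.7272
M1: Pc = R·M1+t = (+0.15210, +0.14448, +0.98592); u = 852.7·(+0.15210)/0.98592 + 300.7 = 432.2477, v = 866.5·(+0.14448)/0.98592 + 230.4 = 357.3836
M2: Pc = R·M2+t = (+0.27319, -0.07055, +0.96137); u = 852.7·(+0.27319)/0.96137 + 300.7 = 543.0078, v = 866.5·(-0.07055)/0.96137 + 230.4 = 166.8134
M3: Pc = R·M3+t = (+0.07910, -0.19088, +1.05808); u = 852.7·(+0.07910)/1.05808 + 300.7 = 364.4463, v = 866.5·(-0.19088)/1.05808 + 230.4 = 74.0776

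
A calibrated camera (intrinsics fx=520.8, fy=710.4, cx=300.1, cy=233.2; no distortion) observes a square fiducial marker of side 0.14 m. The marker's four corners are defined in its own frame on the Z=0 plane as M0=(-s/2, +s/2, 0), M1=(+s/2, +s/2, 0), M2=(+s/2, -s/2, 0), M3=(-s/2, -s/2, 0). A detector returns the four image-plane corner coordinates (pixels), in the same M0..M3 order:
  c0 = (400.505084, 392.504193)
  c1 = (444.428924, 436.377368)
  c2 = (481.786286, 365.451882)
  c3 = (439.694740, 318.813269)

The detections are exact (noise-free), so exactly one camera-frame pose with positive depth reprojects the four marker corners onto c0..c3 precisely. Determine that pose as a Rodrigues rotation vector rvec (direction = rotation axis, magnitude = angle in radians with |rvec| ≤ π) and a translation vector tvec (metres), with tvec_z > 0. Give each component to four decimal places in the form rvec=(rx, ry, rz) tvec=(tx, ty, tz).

Intrinsics K: fx=520.8, fy=710.4, cx=300.1, cy=233.2
Marker side s = 0.14 m; corners in marker frame (Z=0):
  M0 = (-0.0700, +0.0700, 0)
  M1 = (+0.0700, +0.0700, 0)
  M2 = (+0.0700, -0.0700, 0)
  M3 = (-0.0700, -0.0700, 0)
Detected image corners:
  c0 = (400.505084, 392.504193) px
  c1 = (444.428924, 436.377368) px
  c2 = (481.786286, 365.451882) px
  c3 = (439.694740, 318.813269) px
Planar DLT: solve 8×8 A·h = b for H (H[2,2]=1):
  H  [+438.68175 -290.60518 +442.10466]
  H  [+435.93078 +501.41091 +378.65887]
  H  [+0.29778 -0.03931 +1.00000]
B = K⁻¹H; ‖b₁‖=0.897049, ‖b₂‖=0.897049; λ = 2/(‖b₁‖+‖b₂‖) = 1.114766, sign → tz>0 ⇒ λ=+1.114766
r₁ = λ·B[:,0] = (+0.74771,+0.57510,+0.33196); r₂ = λ·B[:,1] = (-0.59679,+0.80120,-0.04382)
r₃ = r₁×r₂ = (-0.29117,-0.16534,+0.94228); SVD([r₁ r₂ r₃]) → R = UVᵀ:
  R  [+0.74771 -0.59679 -0.29117]
  R  [+0.57510 +0.80120 -0.16534]
  R  [+0.33196 -0.04382 +0.94228]
t = (+0.30396, +0.22826, +1.11477) m
tr R = 2.491188; θ = arccos((tr R − 1)/2) = 0.729371 rad = 41.790°
axis k = ((R−Rᵀ)₃₂, (R−Rᵀ)₁₃, (R−Rᵀ)₂₁) / (2 sinθ) = (+0.091177, -0.467531, +0.879262)
rvec = θ·k = (+0.066502, -0.341003, +0.641308)

rvec=(0.0665, -0.3410, 0.6413) tvec=(0.3040, 0.2283, 1.1148)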